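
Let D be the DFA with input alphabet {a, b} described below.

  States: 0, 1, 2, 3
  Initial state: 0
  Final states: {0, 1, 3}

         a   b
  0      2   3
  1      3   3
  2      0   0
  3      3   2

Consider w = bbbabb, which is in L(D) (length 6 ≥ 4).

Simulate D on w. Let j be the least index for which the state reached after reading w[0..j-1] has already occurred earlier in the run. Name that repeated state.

0

State sequence: 0 -b-> 3 -b-> 2 -b-> 0 -a-> 2 -b-> 0 -b-> 3
First repeat at step 3: 0 was already visited.

The earliest repeat is at step j = 3: D is in 0, which it already visited at step i = 0.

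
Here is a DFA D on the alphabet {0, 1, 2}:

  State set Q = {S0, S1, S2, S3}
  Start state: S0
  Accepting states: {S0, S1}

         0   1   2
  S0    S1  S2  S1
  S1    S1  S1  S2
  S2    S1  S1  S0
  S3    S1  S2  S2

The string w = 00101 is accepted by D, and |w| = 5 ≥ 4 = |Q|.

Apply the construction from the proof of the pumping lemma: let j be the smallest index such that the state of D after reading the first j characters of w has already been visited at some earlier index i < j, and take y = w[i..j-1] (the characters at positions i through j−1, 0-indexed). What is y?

State sequence: S0 -0-> S1 -0-> S1 -1-> S1 -0-> S1 -1-> S1
First repeat at step 2: S1 was already visited.

So i = 1, j = 2, giving x = w[0:1] = 0, y = w[1:2] = 0, z = w[2:5] = 101.
Check: |xy| = 2 ≤ 4 and |y| = 1 ≥ 1. Reading y takes D from S1 back to S1, so every xyⁱz is accepted.
Since D has 4 states, any run of length ≥ 4 visits 4+1 states, so by pigeonhole some state repeats within the first 4 steps — that repeat gives the pumpable loop.

0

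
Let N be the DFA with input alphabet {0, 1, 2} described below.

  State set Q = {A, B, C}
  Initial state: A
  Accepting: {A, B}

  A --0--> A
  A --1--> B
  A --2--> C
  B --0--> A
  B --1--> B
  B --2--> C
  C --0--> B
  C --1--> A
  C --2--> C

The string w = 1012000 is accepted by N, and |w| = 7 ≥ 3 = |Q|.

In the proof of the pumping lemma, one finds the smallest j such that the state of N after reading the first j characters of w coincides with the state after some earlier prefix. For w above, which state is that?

State sequence: A -1-> B -0-> A -1-> B -2-> C -0-> B -0-> A -0-> A
First repeat at step 2: A was already visited.

The earliest repeat is at step j = 2: N is in A, which it already visited at step i = 0.
Since N has 3 states, any run of length ≥ 3 visits 3+1 states, so by pigeonhole some state repeats within the first 3 steps — that repeat gives the pumpable loop.

A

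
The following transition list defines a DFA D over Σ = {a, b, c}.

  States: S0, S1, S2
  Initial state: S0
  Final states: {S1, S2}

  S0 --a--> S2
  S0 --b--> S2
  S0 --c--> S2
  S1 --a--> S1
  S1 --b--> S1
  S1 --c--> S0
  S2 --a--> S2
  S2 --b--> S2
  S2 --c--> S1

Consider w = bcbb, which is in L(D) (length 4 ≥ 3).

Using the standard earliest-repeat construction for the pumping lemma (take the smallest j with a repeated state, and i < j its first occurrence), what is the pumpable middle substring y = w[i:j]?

Run of D on w = b c b b:
  step 0: S0  (start)
  step 1: S2  (read b: S0→S2)
  step 2: S1  (read c: S2→S1)
  step 3: S1  (read b: S1→S1)   ← first repeat (S1 seen earlier)
  step 4: S1  (read b: S1→S1)

So i = 2, j = 3, giving x = w[0:2] = bc, y = w[2:3] = b, z = w[3:4] = b.
Check: |xy| = 3 ≤ 3 and |y| = 1 ≥ 1. Reading y takes D from S1 back to S1, so every xyⁱz is accepted.
Pumping length from the standard proof: p = 3 (the number of states). The repeated state found above gives |xy| = j ≤ 3 and |y| = j − i ≥ 1.

b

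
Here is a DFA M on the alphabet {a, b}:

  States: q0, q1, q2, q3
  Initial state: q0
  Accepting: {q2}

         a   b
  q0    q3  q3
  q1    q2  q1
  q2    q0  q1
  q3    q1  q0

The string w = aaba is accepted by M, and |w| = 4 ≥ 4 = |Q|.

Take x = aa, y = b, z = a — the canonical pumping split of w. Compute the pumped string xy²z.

aabba

xy^2z = aa·b·b·a = aabba.
Reading y = b takes M from q1 back to q1, so after x·y·y the machine is still in q1, and z then leads to the accepting state q2. Hence aabba ∈ L(M).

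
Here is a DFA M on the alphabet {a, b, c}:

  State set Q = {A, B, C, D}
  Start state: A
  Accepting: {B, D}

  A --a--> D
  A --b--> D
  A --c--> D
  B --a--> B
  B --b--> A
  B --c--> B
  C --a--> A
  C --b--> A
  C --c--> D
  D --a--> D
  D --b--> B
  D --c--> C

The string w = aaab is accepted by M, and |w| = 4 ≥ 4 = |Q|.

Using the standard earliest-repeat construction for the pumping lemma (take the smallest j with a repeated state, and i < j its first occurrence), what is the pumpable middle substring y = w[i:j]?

a

Run of M on w = a a a b:
  step 0: A  (start)
  step 1: D  (read a: A→D)
  step 2: D  (read a: D→D)   ← first repeat (D seen earlier)
  step 3: D  (read a: D→D)
  step 4: B  (read b: D→B)

So i = 1, j = 2, giving x = w[0:1] = a, y = w[1:2] = a, z = w[2:4] = ab.
Check: |xy| = 2 ≤ 4 and |y| = 1 ≥ 1. Reading y takes M from D back to D, so every xyⁱz is accepted.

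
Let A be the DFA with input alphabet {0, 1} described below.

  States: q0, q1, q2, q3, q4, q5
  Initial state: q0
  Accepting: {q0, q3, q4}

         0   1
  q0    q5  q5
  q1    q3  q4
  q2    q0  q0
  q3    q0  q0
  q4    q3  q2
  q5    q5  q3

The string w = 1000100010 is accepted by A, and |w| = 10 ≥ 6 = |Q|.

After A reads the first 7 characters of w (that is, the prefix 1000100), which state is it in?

q5

Run of A on the first 7 characters of w = 1 0 0 0 1 0 0:
  step 0: q0  (start)
  step 1: q5  (read 1: q0→q5)
  step 2: q5  (read 0: q5→q5)
  step 3: q5  (read 0: q5→q5)
  step 4: q5  (read 0: q5→q5)
  step 5: q3  (read 1: q5→q3)
  step 6: q0  (read 0: q3→q0)
  step 7: q5  (read 0: q0→q5)

After reading 7 characters, A is in state q5.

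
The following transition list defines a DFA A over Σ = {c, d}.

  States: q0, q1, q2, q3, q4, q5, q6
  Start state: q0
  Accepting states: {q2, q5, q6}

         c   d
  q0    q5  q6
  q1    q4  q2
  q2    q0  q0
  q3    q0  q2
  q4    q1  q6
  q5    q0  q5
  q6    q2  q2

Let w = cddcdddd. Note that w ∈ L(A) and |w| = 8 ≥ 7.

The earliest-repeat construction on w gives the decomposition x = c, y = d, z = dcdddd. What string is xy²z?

cdddcdddd

xy^2z = c·d·d·dcdddd = cdddcdddd.
Reading y = d takes A from q5 back to q5, so after x·y·y the machine is still in q5, and z then leads to the accepting state q6. Hence cdddcdddd ∈ L(A).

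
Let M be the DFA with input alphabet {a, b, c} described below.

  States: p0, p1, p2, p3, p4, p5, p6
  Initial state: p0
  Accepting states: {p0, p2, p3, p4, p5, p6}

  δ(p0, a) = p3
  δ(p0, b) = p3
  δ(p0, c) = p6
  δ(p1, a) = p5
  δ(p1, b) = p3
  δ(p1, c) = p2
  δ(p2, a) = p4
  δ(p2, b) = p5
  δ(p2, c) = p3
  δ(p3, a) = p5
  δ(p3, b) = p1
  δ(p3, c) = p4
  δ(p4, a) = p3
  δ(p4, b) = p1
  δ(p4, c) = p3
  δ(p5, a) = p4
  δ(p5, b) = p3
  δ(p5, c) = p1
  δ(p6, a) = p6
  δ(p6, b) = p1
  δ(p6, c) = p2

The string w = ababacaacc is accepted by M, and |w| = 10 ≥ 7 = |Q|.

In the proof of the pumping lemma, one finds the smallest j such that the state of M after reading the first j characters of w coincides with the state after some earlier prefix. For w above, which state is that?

p3

Run of M on w = a b a b a c a a c c:
  step 0: p0  (start)
  step 1: p3  (read a: p0→p3)
  step 2: p1  (read b: p3→p1)
  step 3: p5  (read a: p1→p5)
  step 4: p3  (read b: p5→p3)   ← first repeat (p3 seen earlier)
  step 5: p5  (read a: p3→p5)
  step 6: p1  (read c: p5→p1)
  step 7: p5  (read a: p1→p5)
  step 8: p4  (read a: p5→p4)
  step 9: p3  (read c: p4→p3)
  step 10: p4  (read c: p3→p4)

The earliest repeat is at step j = 4: M is in p3, which it already visited at step i = 1.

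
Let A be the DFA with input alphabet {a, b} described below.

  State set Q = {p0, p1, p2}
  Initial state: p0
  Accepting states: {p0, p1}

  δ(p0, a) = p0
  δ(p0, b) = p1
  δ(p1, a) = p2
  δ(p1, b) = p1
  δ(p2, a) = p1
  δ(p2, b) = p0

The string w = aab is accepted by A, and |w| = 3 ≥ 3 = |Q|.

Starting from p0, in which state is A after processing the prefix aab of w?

State sequence: p0 -a-> p0 -a-> p0 -b-> p1

After reading 3 characters, A is in state p1.

p1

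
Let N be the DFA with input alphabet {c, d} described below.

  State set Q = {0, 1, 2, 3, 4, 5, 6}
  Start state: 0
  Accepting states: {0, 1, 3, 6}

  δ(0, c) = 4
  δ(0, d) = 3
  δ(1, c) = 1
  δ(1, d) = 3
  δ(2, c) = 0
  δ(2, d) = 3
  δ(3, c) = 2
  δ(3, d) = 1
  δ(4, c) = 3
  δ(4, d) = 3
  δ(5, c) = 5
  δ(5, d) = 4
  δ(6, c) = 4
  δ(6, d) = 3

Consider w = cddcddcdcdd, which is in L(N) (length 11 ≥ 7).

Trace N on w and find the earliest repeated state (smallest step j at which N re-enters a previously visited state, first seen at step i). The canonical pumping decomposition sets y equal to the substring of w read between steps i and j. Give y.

c

State sequence: 0 -c-> 4 -d-> 3 -d-> 1 -c-> 1 -d-> 3 -d-> 1 -c-> 1 -d-> 3 -c-> 2 -d-> 3 -d-> 1
First repeat at step 4: 1 was already visited.

So i = 3, j = 4, giving x = w[0:3] = cdd, y = w[3:4] = c, z = w[4:11] = ddcdcdd.
Check: |xy| = 4 ≤ 7 and |y| = 1 ≥ 1. Reading y takes N from 1 back to 1, so every xyⁱz is accepted.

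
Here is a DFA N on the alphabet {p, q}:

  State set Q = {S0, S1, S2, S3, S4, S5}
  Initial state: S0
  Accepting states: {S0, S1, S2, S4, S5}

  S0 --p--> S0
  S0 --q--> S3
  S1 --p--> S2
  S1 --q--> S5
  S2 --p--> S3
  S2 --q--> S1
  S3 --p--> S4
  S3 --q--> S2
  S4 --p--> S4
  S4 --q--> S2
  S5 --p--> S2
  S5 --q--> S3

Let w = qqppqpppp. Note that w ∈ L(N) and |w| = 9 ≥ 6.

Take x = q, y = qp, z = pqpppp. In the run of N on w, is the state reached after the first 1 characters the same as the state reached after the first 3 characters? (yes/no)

Run of N on the first 3 characters of w = q q p:
  step 0: S0  (start)
  step 1: S3  (read q: S0→S3)
  step 2: S2  (read q: S3→S2)
  step 3: S3  (read p: S2→S3)

After x (step 1): S3. After xy (step 3): S3.
They match, so y = qp drives N around a cycle from S3 back to itself; pumping y any number of times keeps N in S3 before reading z, and xyⁱz ∈ L(N) for every i ≥ 0.

yes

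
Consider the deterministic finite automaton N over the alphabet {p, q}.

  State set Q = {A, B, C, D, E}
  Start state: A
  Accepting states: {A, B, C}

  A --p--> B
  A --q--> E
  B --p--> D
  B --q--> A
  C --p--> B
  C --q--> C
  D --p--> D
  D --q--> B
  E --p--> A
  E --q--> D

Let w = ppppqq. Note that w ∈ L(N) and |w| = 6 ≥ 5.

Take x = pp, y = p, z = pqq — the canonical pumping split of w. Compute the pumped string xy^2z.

pppppqq

xy^2z = pp·p·p·pqq = pppppqq.
Reading y = p takes N from D back to D, so after x·y·y the machine is still in D, and z then leads to the accepting state A. Hence pppppqq ∈ L(N).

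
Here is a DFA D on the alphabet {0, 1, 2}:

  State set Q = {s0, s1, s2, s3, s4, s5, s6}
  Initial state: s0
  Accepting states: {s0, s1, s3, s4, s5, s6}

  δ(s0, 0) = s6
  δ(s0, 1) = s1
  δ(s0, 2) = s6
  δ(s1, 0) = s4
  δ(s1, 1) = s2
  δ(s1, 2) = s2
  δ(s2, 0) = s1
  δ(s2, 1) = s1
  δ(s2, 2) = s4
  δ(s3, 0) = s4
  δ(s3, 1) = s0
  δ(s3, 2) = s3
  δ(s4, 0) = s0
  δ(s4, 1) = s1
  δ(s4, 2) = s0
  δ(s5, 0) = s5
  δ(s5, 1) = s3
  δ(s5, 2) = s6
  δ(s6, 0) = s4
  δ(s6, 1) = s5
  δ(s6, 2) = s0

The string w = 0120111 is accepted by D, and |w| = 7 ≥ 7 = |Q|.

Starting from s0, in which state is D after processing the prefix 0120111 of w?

Run of D on the first 7 characters of w = 0 1 2 0 1 1 1:
  step 0: s0  (start)
  step 1: s6  (read 0: s0→s6)
  step 2: s5  (read 1: s6→s5)
  step 3: s6  (read 2: s5→s6)
  step 4: s4  (read 0: s6→s4)
  step 5: s1  (read 1: s4→s1)
  step 6: s2  (read 1: s1→s2)
  step 7: s1  (read 1: s2→s1)

After reading 7 characters, D is in state s1.

s1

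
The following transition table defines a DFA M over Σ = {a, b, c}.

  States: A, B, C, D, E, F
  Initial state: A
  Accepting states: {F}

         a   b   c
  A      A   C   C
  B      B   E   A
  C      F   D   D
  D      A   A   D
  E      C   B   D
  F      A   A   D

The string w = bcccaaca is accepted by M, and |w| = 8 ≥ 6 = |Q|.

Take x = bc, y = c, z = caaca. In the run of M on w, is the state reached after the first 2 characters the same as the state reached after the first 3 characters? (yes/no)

yes

State sequence: A -b-> C -c-> D -c-> D

After x (step 2): D. After xy (step 3): D.
They match, so y = c drives M around a cycle from D back to itself; pumping y any number of times keeps M in D before reading z, and xyⁱz ∈ L(M) for every i ≥ 0.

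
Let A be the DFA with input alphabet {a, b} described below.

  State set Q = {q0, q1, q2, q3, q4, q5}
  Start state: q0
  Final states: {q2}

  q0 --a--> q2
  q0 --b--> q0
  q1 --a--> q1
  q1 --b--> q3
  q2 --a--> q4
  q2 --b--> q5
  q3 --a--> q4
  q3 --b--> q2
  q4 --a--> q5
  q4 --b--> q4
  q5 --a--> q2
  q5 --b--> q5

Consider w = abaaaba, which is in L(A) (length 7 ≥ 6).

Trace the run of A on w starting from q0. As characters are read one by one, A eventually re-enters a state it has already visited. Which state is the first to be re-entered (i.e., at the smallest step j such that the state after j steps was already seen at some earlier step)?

State sequence: q0 -a-> q2 -b-> q5 -a-> q2 -a-> q4 -a-> q5 -b-> q5 -a-> q2
First repeat at step 3: q2 was already visited.

The earliest repeat is at step j = 3: A is in q2, which it already visited at step i = 1.

q2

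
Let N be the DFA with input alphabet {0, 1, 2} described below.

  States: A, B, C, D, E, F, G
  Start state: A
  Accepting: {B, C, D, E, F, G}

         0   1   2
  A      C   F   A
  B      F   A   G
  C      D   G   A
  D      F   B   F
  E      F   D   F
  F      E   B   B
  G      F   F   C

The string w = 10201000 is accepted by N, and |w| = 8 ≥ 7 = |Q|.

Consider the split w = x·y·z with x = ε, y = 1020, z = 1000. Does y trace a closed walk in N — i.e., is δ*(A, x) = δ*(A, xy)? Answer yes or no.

no

Run of N on the first 4 characters of w = 1 0 2 0:
  step 0: A  (start)
  step 1: F  (read 1: A→F)
  step 2: E  (read 0: F→E)
  step 3: F  (read 2: E→F)
  step 4: E  (read 0: F→E)

After x (step 0): A. After xy (step 4): E.
They differ (A ≠ E), so y is not a cycle from the state after x; this split is not the one the pumping-lemma construction produces, and pumping y need not keep the string in L(N).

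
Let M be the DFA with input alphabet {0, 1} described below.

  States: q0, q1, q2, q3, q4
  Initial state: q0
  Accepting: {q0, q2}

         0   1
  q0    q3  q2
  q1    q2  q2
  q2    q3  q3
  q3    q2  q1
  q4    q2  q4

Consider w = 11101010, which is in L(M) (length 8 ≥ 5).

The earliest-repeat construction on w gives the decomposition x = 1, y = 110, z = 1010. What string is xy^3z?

11101101101010

xy^3z = 1·110·110·110·1010 = 11101101101010.
Reading y = 110 takes M from q2 back to q2, so after x·y·y·y the machine is still in q2, and z then leads to the accepting state q2. Hence 11101101101010 ∈ L(M).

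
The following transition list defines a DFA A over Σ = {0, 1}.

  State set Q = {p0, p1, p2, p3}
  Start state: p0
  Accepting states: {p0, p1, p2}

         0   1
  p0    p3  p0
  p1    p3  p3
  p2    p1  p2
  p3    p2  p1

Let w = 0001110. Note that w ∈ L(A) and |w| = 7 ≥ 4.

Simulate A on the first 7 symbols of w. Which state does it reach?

p2

Run of A on the first 7 characters of w = 0 0 0 1 1 1 0:
  step 0: p0  (start)
  step 1: p3  (read 0: p0→p3)
  step 2: p2  (read 0: p3→p2)
  step 3: p1  (read 0: p2→p1)
  step 4: p3  (read 1: p1→p3)
  step 5: p1  (read 1: p3→p1)
  step 6: p3  (read 1: p1→p3)
  step 7: p2  (read 0: p3→p2)

After reading 7 characters, A is in state p2.
(This kind of state-tracing is the core of the pumping-lemma construction: with 4 states, pigeonhole forces a repeat within the first 4 steps.)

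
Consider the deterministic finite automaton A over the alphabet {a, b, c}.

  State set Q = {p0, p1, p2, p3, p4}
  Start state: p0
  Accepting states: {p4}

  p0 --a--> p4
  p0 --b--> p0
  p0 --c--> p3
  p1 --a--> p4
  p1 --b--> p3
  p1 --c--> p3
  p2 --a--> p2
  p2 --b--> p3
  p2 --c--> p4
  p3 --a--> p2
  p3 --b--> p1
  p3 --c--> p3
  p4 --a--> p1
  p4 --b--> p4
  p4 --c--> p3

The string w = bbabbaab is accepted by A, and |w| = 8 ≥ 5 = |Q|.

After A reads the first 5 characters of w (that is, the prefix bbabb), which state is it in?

State sequence: p0 -b-> p0 -b-> p0 -a-> p4 -b-> p4 -b-> p4

After reading 5 characters, A is in state p4.

p4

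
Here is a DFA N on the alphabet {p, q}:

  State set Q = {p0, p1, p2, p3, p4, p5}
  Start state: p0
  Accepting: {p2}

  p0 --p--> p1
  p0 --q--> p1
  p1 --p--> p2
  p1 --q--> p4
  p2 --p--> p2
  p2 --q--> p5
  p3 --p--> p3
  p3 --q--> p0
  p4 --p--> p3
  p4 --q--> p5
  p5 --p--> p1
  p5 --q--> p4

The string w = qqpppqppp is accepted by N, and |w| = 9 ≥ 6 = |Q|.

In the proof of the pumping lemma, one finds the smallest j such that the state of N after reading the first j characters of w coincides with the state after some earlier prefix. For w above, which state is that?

State sequence: p0 -q-> p1 -q-> p4 -p-> p3 -p-> p3 -p-> p3 -q-> p0 -p-> p1 -p-> p2 -p-> p2
First repeat at step 4: p3 was already visited.

The earliest repeat is at step j = 4: N is in p3, which it already visited at step i = 3.

p3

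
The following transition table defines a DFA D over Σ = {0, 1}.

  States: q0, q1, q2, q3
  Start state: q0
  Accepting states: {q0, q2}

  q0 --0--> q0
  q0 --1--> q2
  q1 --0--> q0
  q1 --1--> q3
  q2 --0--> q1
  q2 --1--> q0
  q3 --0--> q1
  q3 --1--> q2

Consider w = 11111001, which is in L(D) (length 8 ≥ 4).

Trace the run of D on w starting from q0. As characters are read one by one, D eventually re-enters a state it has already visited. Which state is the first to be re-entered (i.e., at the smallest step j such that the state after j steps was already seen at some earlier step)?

State sequence: q0 -1-> q2 -1-> q0 -1-> q2 -1-> q0 -1-> q2 -0-> q1 -0-> q0 -1-> q2
First repeat at step 2: q0 was already visited.

The earliest repeat is at step j = 2: D is in q0, which it already visited at step i = 0.

q0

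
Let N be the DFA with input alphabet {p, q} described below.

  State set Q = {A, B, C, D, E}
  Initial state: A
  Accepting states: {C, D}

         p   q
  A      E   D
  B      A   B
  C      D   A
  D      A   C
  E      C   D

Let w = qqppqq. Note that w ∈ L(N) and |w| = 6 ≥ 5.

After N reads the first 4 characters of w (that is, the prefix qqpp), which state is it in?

A

Run of N on the first 4 characters of w = q q p p:
  step 0: A  (start)
  step 1: D  (read q: A→D)
  step 2: C  (read q: D→C)
  step 3: D  (read p: C→D)
  step 4: A  (read p: D→A)

After reading 4 characters, N is in state A.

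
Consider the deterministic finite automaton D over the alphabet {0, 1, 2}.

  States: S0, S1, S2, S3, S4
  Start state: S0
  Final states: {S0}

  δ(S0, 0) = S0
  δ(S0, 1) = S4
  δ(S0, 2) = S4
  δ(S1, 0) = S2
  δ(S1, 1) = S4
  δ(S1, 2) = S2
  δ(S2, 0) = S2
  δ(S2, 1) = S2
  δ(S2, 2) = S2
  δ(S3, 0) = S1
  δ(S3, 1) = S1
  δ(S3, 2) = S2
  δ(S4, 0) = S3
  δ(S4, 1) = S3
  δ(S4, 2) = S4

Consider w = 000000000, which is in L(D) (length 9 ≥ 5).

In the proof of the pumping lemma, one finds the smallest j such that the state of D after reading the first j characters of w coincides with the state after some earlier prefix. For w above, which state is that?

S0

State sequence: S0 -0-> S0 -0-> S0 -0-> S0 -0-> S0 -0-> S0 -0-> S0 -0-> S0 -0-> S0 -0-> S0
First repeat at step 1: S0 was already visited.

The earliest repeat is at step j = 1: D is in S0, which it already visited at step i = 0.
The DFA has 5 states, so the proof of the pumping lemma guarantees a repeated state among the first 5+1 visited; the segment between the two visits is the pumpable y.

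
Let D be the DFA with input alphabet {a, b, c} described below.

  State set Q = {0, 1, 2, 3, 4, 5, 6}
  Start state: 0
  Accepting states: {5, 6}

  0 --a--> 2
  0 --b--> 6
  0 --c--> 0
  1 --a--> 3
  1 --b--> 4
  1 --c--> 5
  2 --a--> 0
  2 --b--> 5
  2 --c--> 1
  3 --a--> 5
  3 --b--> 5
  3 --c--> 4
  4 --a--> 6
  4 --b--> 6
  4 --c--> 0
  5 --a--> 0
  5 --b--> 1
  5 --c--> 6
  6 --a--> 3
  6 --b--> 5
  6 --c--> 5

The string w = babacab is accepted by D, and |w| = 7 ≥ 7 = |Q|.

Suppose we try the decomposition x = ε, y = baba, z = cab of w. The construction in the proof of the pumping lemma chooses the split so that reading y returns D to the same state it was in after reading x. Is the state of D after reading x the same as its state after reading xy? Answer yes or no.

State sequence: 0 -b-> 6 -a-> 3 -b-> 5 -a-> 0

After x (step 0): 0. After xy (step 4): 0.
They match, so y = baba drives D around a cycle from 0 back to itself; pumping y any number of times keeps D in 0 before reading z, and xyⁱz ∈ L(D) for every i ≥ 0.

yes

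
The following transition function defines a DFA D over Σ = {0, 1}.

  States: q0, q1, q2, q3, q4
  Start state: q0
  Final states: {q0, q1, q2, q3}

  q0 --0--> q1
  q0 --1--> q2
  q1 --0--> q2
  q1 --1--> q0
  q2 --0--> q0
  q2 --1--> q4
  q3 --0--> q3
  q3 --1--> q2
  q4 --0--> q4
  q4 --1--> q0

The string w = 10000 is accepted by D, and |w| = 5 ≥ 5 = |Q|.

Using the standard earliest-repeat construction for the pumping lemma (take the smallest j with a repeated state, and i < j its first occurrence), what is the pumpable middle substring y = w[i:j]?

10

State sequence: q0 -1-> q2 -0-> q0 -0-> q1 -0-> q2 -0-> q0
First repeat at step 2: q0 was already visited.

So i = 0, j = 2, giving x = w[0:0] = ε, y = w[0:2] = 10, z = w[2:5] = 000.
Check: |xy| = 2 ≤ 5 and |y| = 2 ≥ 1. Reading y takes D from q0 back to q0, so every xyⁱz is accepted.
The DFA has 5 states, so the proof of the pumping lemma guarantees a repeated state among the first 5+1 visited; the segment between the two visits is the pumpable y.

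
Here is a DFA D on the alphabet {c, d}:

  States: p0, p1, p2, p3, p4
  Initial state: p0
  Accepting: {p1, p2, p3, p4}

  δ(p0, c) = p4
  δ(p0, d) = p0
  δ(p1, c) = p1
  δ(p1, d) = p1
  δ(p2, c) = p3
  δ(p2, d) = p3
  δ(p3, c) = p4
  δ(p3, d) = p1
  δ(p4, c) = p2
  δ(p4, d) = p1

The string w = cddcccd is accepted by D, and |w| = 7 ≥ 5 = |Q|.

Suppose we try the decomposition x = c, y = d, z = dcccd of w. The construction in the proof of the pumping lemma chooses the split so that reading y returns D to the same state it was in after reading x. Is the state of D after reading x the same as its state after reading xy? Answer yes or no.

no

Run of D on the first 2 characters of w = c d:
  step 0: p0  (start)
  step 1: p4  (read c: p0→p4)
  step 2: p1  (read d: p4→p1)

After x (step 1): p4. After xy (step 2): p1.
They differ (p4 ≠ p1), so y is not a cycle from the state after x; this split is not the one the pumping-lemma construction produces, and pumping y need not keep the string in L(D).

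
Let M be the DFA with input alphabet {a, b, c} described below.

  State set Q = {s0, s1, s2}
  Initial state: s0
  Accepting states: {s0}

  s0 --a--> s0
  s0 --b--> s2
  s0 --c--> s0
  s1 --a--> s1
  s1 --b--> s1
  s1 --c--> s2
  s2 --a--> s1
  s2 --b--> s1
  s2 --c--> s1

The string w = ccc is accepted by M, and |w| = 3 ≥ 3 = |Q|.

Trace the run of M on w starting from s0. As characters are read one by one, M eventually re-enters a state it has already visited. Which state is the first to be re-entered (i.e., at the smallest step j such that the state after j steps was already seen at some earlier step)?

s0

State sequence: s0 -c-> s0 -c-> s0 -c-> s0
First repeat at step 1: s0 was already visited.

The earliest repeat is at step j = 1: M is in s0, which it already visited at step i = 0.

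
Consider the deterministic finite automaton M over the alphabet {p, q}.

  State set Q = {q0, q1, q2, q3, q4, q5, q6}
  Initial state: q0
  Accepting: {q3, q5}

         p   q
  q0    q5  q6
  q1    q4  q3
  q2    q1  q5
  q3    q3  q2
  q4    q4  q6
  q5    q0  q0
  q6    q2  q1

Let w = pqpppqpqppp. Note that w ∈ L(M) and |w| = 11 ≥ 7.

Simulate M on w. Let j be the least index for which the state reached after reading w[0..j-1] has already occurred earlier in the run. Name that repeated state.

Run of M on w = p q p p p q p q p p p:
  step 0: q0  (start)
  step 1: q5  (read p: q0→q5)
  step 2: q0  (read q: q5→q0)   ← first repeat (q0 seen earlier)
  step 3: q5  (read p: q0→q5)
  step 4: q0  (read p: q5→q0)
  step 5: q5  (read p: q0→q5)
  step 6: q0  (read q: q5→q0)
  step 7: q5  (read p: q0→q5)
  step 8: q0  (read q: q5→q0)
  step 9: q5  (read p: q0→q5)
  step 10: q0  (read p: q5→q0)
  step 11: q5  (read p: q0→q5)

The earliest repeat is at step j = 2: M is in q0, which it already visited at step i = 0.

q0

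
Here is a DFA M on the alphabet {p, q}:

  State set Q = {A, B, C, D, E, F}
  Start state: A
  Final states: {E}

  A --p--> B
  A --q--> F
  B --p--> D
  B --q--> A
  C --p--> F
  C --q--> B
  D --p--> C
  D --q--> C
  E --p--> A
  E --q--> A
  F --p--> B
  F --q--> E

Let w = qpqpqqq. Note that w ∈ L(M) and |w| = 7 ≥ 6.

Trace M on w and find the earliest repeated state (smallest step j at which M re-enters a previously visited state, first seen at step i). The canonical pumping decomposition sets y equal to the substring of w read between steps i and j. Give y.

qpq

Run of M on w = q p q p q q q:
  step 0: A  (start)
  step 1: F  (read q: A→F)
  step 2: B  (read p: F→B)
  step 3: A  (read q: B→A)   ← first repeat (A seen earlier)
  step 4: B  (read p: A→B)
  step 5: A  (read q: B→A)
  step 6: F  (read q: A→F)
  step 7: E  (read q: F→E)

So i = 0, j = 3, giving x = w[0:0] = ε, y = w[0:3] = qpq, z = w[3:7] = pqqq.
Check: |xy| = 3 ≤ 6 and |y| = 3 ≥ 1. Reading y takes M from A back to A, so every xyⁱz is accepted.
Since M has 6 states, any run of length ≥ 6 visits 6+1 states, so by pigeonhole some state repeats within the first 6 steps — that repeat gives the pumpable loop.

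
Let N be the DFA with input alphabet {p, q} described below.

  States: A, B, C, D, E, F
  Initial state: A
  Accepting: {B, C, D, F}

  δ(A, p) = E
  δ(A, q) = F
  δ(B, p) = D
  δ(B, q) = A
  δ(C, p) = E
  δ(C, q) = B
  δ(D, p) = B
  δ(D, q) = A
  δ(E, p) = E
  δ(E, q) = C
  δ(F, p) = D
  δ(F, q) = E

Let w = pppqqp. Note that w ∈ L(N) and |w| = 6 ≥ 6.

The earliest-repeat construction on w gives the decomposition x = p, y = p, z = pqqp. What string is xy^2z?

xy^2z = p·p·p·pqqp = ppppqqp.
Reading y = p takes N from E back to E, so after x·y·y the machine is still in E, and z then leads to the accepting state D. Hence ppppqqp ∈ L(N).

ppppqqp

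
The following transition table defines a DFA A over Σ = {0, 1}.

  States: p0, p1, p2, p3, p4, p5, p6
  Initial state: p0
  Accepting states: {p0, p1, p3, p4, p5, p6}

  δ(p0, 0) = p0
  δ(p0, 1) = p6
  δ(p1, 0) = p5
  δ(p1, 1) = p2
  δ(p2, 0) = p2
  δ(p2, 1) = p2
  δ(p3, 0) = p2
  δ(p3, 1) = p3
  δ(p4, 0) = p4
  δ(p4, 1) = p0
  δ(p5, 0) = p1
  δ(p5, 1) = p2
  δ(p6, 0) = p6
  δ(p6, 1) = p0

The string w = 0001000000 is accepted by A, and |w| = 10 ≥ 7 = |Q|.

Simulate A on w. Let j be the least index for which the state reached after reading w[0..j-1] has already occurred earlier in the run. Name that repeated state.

p0

State sequence: p0 -0-> p0 -0-> p0 -0-> p0 -1-> p6 -0-> p6 -0-> p6 -0-> p6 -0-> p6 -0-> p6 -0-> p6
First repeat at step 1: p0 was already visited.

The earliest repeat is at step j = 1: A is in p0, which it already visited at step i = 0.
The DFA has 7 states, so the proof of the pumping lemma guarantees a repeated state among the first 7+1 visited; the segment between the two visits is the pumpable y.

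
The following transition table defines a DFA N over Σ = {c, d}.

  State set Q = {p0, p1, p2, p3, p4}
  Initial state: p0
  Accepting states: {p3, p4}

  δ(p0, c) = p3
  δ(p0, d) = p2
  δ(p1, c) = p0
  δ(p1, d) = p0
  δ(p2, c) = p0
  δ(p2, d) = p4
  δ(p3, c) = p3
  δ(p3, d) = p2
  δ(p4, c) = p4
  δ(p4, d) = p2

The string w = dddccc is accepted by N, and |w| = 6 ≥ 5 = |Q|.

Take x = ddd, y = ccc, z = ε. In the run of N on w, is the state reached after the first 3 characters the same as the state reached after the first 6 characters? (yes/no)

no

State sequence: p0 -d-> p2 -d-> p4 -d-> p2 -c-> p0 -c-> p3 -c-> p3

After x (step 3): p2. After xy (step 6): p3.
They differ (p2 ≠ p3), so y is not a cycle from the state after x; this split is not the one the pumping-lemma construction produces, and pumping y need not keep the string in L(N).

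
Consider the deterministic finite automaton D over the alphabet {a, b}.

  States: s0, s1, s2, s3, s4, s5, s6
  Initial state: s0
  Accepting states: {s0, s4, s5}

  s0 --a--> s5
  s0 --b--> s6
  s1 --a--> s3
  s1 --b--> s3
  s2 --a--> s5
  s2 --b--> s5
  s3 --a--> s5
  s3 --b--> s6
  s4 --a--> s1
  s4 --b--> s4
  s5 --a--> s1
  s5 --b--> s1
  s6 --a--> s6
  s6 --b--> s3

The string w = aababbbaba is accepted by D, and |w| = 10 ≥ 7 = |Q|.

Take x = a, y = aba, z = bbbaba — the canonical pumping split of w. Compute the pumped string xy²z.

aabaababbbaba

xy^2z = a·aba·aba·bbbaba = aabaababbbaba.
Reading y = aba takes D from s5 back to s5, so after x·y·y the machine is still in s5, and z then leads to the accepting state s5. Hence aabaababbbaba ∈ L(D).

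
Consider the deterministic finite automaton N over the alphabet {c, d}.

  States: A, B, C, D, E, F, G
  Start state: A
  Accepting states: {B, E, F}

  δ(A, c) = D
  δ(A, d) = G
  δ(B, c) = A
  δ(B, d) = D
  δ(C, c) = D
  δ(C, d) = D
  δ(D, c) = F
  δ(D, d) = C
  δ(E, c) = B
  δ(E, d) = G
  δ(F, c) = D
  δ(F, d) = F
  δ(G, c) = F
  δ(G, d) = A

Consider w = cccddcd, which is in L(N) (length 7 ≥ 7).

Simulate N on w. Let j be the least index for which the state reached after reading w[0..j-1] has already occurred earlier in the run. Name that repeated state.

Run of N on w = c c c d d c d:
  step 0: A  (start)
  step 1: D  (read c: A→D)
  step 2: F  (read c: D→F)
  step 3: D  (read c: F→D)   ← first repeat (D seen earlier)
  step 4: C  (read d: D→C)
  step 5: D  (read d: C→D)
  step 6: F  (read c: D→F)
  step 7: F  (read d: F→F)

The earliest repeat is at step j = 3: N is in D, which it already visited at step i = 1.

D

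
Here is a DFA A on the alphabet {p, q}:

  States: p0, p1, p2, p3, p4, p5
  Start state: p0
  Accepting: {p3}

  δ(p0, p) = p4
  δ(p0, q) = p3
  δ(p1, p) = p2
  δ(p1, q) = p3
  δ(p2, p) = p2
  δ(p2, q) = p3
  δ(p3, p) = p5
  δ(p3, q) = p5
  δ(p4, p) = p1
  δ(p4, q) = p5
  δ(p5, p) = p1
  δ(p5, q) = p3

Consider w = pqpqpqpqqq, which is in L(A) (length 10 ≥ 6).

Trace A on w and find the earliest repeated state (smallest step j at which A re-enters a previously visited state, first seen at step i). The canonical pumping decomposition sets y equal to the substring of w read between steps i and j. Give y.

State sequence: p0 -p-> p4 -q-> p5 -p-> p1 -q-> p3 -p-> p5 -q-> p3 -p-> p5 -q-> p3 -q-> p5 -q-> p3
First repeat at step 5: p5 was already visited.

So i = 2, j = 5, giving x = w[0:2] = pq, y = w[2:5] = pqp, z = w[5:10] = qpqqq.
Check: |xy| = 5 ≤ 6 and |y| = 3 ≥ 1. Reading y takes A from p5 back to p5, so every xyⁱz is accepted.
Since A has 6 states, any run of length ≥ 6 visits 6+1 states, so by pigeonhole some state repeats within the first 6 steps — that repeat gives the pumpable loop.

pqp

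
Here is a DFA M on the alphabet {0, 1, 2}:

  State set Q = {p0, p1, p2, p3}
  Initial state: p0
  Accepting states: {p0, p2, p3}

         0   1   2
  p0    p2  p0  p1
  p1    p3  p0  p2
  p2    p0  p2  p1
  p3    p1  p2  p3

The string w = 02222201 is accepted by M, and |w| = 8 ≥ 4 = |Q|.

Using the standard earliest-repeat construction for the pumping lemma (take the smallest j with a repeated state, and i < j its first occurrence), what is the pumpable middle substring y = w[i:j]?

22

Run of M on w = 0 2 2 2 2 2 0 1:
  step 0: p0  (start)
  step 1: p2  (read 0: p0→p2)
  step 2: p1  (read 2: p2→p1)
  step 3: p2  (read 2: p1→p2)   ← first repeat (p2 seen earlier)
  step 4: p1  (read 2: p2→p1)
  step 5: p2  (read 2: p1→p2)
  step 6: p1  (read 2: p2→p1)
  step 7: p3  (read 0: p1→p3)
  step 8: p2  (read 1: p3→p2)

So i = 1, j = 3, giving x = w[0:1] = 0, y = w[1:3] = 22, z = w[3:8] = 22201.
Check: |xy| = 3 ≤ 4 and |y| = 2 ≥ 1. Reading y takes M from p2 back to p2, so every xyⁱz is accepted.
The DFA has 4 states, so the proof of the pumping lemma guarantees a repeated state among the first 4+1 visited; the segment between the two visits is the pumpable y.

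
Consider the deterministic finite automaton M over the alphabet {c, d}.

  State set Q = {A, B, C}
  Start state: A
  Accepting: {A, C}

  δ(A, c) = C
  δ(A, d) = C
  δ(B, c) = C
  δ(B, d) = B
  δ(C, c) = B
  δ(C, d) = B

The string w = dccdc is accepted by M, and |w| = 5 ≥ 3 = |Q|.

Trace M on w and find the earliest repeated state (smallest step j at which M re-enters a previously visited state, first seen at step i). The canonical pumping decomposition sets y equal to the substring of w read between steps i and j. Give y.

State sequence: A -d-> C -c-> B -c-> C -d-> B -c-> C
First repeat at step 3: C was already visited.

So i = 1, j = 3, giving x = w[0:1] = d, y = w[1:3] = cc, z = w[3:5] = dc.
Check: |xy| = 3 ≤ 3 and |y| = 2 ≥ 1. Reading y takes M from C back to C, so every xyⁱz is accepted.

cc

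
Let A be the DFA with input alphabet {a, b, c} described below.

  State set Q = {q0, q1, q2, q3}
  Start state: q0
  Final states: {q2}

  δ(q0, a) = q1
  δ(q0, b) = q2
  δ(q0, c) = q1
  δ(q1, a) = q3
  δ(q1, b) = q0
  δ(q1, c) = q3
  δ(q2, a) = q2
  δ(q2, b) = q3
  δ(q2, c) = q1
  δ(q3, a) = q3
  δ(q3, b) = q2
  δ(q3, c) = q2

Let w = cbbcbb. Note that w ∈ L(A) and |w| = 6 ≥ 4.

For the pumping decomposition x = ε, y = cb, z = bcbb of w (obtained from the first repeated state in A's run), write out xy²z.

cbcbbcbb

xy^2z = ε·cb·cb·bcbb = cbcbbcbb.
Reading y = cb takes A from q0 back to q0, so after x·y·y the machine is still in q0, and z then leads to the accepting state q2. Hence cbcbbcbb ∈ L(A).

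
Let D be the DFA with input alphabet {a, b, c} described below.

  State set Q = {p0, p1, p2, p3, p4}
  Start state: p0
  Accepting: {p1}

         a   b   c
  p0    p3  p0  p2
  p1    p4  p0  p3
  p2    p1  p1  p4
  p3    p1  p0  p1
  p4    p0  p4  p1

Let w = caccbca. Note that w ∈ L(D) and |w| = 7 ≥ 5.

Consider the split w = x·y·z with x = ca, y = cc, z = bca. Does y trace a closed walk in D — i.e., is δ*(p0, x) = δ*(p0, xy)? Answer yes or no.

yes

State sequence: p0 -c-> p2 -a-> p1 -c-> p3 -c-> p1

After x (step 2): p1. After xy (step 4): p1.
They match, so y = cc drives D around a cycle from p1 back to itself; pumping y any number of times keeps D in p1 before reading z, and xyⁱz ∈ L(D) for every i ≥ 0.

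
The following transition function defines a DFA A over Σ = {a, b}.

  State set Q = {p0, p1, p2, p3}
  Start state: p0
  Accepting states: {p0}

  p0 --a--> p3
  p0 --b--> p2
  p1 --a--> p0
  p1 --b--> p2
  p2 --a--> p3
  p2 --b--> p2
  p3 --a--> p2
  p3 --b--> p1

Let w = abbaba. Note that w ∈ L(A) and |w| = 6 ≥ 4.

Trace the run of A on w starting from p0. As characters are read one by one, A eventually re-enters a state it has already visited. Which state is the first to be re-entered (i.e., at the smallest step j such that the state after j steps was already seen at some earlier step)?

Run of A on w = a b b a b a:
  step 0: p0  (start)
  step 1: p3  (read a: p0→p3)
  step 2: p1  (read b: p3→p1)
  step 3: p2  (read b: p1→p2)
  step 4: p3  (read a: p2→p3)   ← first repeat (p3 seen earlier)
  step 5: p1  (read b: p3→p1)
  step 6: p0  (read a: p1→p0)

The earliest repeat is at step j = 4: A is in p3, which it already visited at step i = 1.
Since A has 4 states, any run of length ≥ 4 visits 4+1 states, so by pigeonhole some state repeats within the first 4 steps — that repeat gives the pumpable loop.

p3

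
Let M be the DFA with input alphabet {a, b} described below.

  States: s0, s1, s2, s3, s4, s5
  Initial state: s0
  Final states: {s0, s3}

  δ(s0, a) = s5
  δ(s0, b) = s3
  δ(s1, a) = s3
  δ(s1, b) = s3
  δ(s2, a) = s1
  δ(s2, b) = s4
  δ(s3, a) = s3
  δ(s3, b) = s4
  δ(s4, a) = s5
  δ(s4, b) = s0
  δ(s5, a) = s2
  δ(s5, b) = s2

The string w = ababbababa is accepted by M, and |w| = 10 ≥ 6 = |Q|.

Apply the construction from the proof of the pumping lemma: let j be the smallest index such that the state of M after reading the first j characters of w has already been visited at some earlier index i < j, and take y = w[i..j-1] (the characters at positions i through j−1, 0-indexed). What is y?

babba

State sequence: s0 -a-> s5 -b-> s2 -a-> s1 -b-> s3 -b-> s4 -a-> s5 -b-> s2 -a-> s1 -b-> s3 -a-> s3
First repeat at step 6: s5 was already visited.

So i = 1, j = 6, giving x = w[0:1] = a, y = w[1:6] = babba, z = w[6:10] = baba.
Check: |xy| = 6 ≤ 6 and |y| = 5 ≥ 1. Reading y takes M from s5 back to s5, so every xyⁱz is accepted.
The DFA has 6 states, so the proof of the pumping lemma guarantees a repeated state among the first 6+1 visited; the segment between the two visits is the pumpable y.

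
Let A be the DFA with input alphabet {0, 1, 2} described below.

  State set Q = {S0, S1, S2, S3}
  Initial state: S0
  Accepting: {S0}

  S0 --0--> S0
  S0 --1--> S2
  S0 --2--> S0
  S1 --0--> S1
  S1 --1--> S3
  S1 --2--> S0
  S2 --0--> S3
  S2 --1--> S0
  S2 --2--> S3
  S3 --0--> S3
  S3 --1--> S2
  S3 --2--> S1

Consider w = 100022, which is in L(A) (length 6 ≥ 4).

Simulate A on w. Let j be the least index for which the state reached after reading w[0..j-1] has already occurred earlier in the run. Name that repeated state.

S3

Run of A on w = 1 0 0 0 2 2:
  step 0: S0  (start)
  step 1: S2  (read 1: S0→S2)
  step 2: S3  (read 0: S2→S3)
  step 3: S3  (read 0: S3→S3)   ← first repeat (S3 seen earlier)
  step 4: S3  (read 0: S3→S3)
  step 5: S1  (read 2: S3→S1)
  step 6: S0  (read 2: S1→S0)

The earliest repeat is at step j = 3: A is in S3, which it already visited at step i = 2.
The DFA has 4 states, so the proof of the pumping lemma guarantees a repeated state among the first 4+1 visited; the segment between the two visits is the pumpable y.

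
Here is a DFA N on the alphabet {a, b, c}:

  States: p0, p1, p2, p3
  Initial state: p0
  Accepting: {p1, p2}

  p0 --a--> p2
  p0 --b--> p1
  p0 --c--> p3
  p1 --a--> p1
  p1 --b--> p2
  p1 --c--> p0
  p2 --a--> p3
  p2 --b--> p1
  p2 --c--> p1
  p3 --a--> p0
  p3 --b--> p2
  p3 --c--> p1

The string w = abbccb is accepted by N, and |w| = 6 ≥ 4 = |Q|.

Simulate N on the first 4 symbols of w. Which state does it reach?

p1

State sequence: p0 -a-> p2 -b-> p1 -b-> p2 -c-> p1

After reading 4 characters, N is in state p1.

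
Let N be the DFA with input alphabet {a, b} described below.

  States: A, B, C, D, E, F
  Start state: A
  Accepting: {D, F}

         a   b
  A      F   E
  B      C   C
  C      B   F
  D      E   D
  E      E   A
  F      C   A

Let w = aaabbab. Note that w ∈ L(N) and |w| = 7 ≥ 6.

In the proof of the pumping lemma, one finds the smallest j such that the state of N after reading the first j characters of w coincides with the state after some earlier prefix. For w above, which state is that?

State sequence: A -a-> F -a-> C -a-> B -b-> C -b-> F -a-> C -b-> F
First repeat at step 4: C was already visited.

The earliest repeat is at step j = 4: N is in C, which it already visited at step i = 2.

C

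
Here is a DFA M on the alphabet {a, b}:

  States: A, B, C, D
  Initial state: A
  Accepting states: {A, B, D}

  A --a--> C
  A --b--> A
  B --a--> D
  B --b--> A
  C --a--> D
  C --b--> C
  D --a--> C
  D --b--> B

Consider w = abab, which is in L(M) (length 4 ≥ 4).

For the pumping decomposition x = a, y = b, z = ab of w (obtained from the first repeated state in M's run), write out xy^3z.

abbbab

xy^3z = a·b·b·b·ab = abbbab.
Reading y = b takes M from C back to C, so after x·y·y·y the machine is still in C, and z then leads to the accepting state B. Hence abbbab ∈ L(M).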